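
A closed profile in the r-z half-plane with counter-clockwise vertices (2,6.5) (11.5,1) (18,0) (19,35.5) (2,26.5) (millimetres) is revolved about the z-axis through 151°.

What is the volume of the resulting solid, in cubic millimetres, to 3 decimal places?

Volume = 13639.482 mm³

Profile (r,z), 5 vertices: (2,6.5) (11.5,1) (18,0) (19,35.5) (2,26.5)
edge 0: (2,6.5)→(11.5,1)  cross = 2·1 − 11.5·6.5 = -72.7500; (r_i+r_j)·cross = 13.5·-72.7500 = -982.1250
edge 1: (11.5,1)→(18,0)  cross = 11.5·0 − 18·1 = -18.0000; (r_i+r_j)·cross = 29.5·-18.0000 = -531.0000
edge 2: (18,0)→(19,35.5)  cross = 18·35.5 − 19·0 = 639.0000; (r_i+r_j)·cross = 37·639.0000 = 23643.0000
edge 3: (19,35.5)→(2,26.5)  cross = 19·26.5 − 2·35.5 = 432.5000; (r_i+r_j)·cross = 21·432.5000 = 9082.5000
edge 4: (2,26.5)→(2,6.5)  cross = 2·6.5 − 2·26.5 = -40.0000; (r_i+r_j)·cross = 4·-40.0000 = -160.0000
Σcross = 940.7500 → A = |Σcross|/2 = 470.3750 mm²
Σ(r_i+r_j)·cross = 31052.3750 → first moment M = |Σ|/6 = 5175.3958
R_c = M/A = 5175.3958/470.3750 = 11.0027 mm
θ = 151° = 2.635447 rad
V = θ·R_c·A = 2.635447·11.0027·470.3750 = 13639.482 mm³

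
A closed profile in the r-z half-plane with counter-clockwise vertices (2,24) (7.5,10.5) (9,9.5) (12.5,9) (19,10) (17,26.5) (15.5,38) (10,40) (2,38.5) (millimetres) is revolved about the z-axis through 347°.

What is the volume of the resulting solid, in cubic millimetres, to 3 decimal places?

Volume = 25396.936 mm³

Profile (r,z), 9 vertices: (2,24) (7.5,10.5) (9,9.5) (12.5,9) (19,10) (17,26.5) (15.5,38) (10,40) (2,38.5)
edge 0: (2,24)→(7.5,10.5)  cross = 2·10.5 − 7.5·24 = -159.0000; (r_i+r_j)·cross = 9.5·-159.0000 = -1510.5000
edge 1: (7.5,10.5)→(9,9.5)  cross = 7.5·9.5 − 9·10.5 = -23.2500; (r_i+r_j)·cross = 16.5·-23.2500 = -383.6250
edge 2: (9,9.5)→(12.5,9)  cross = 9·9 − 12.5·9.5 = -37.7500; (r_i+r_j)·cross = 21.5·-37.7500 = -811.6250
edge 3: (12.5,9)→(19,10)  cross = 12.5·10 − 19·9 = -46.0000; (r_i+r_j)·cross = 31.5·-46.0000 = -1449.0000
edge 4: (19,10)→(17,26.5)  cross = 19·26.5 − 17·10 = 333.5000; (r_i+r_j)·cross = 36·333.5000 = 12006.0000
edge 5: (17,26.5)→(15.5,38)  cross = 17·38 − 15.5·26.5 = 235.2500; (r_i+r_j)·cross = 32.5·235.2500 = 7645.6250
edge 6: (15.5,38)→(10,40)  cross = 15.5·40 − 10·38 = 240.0000; (r_i+r_j)·cross = 25.5·240.0000 = 6120.0000
edge 7: (10,40)→(2,38.5)  cross = 10·38.5 − 2·40 = 305.0000; (r_i+r_j)·cross = 12·305.0000 = 3660.0000
edge 8: (2,38.5)→(2,24)  cross = 2·24 − 2·38.5 = -29.0000; (r_i+r_j)·cross = 4·-29.0000 = -116.0000
Σcross = 818.7500 → A = |Σcross|/2 = 409.3750 mm²
Σ(r_i+r_j)·cross = 25160.8750 → first moment M = |Σ|/6 = 4193.4792
R_c = M/A = 4193.4792/409.3750 = 10.2436 mm
θ = 347° = 6.056293 rad
V = θ·R_c·A = 6.056293·10.2436·409.3750 = 25396.936 mm³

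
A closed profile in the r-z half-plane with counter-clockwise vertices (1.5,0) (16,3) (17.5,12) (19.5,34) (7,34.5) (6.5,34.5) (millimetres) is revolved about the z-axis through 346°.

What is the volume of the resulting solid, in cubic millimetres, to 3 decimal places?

Volume = 29639.378 mm³

Profile (r,z), 6 vertices: (1.5,0) (16,3) (17.5,12) (19.5,34) (7,34.5) (6.5,34.5)
edge 0: (1.5,0)→(16,3)  cross = 1.5·3 − 16·0 = 4.5000; (r_i+r_j)·cross = 17.5·4.5000 = 78.7500
edge 1: (16,3)→(17.5,12)  cross = 16·12 − 17.5·3 = 139.5000; (r_i+r_j)·cross = 33.5·139.5000 = 4673.2500
edge 2: (17.5,12)→(19.5,34)  cross = 17.5·34 − 19.5·12 = 361.0000; (r_i+r_j)·cross = 37·361.0000 = 13357.0000
edge 3: (19.5,34)→(7,34.5)  cross = 19.5·34.5 − 7·34 = 434.7500; (r_i+r_j)·cross = 26.5·434.7500 = 11520.8750
edge 4: (7,34.5)→(6.5,34.5)  cross = 7·34.5 − 6.5·34.5 = 17.2500; (r_i+r_j)·cross = 13.5·17.2500 = 232.8750
edge 5: (6.5,34.5)→(1.5,0)  cross = 6.5·0 − 1.5·34.5 = -51.7500; (r_i+r_j)·cross = 8·-51.7500 = -414.0000
Σcross = 905.2500 → A = |Σcross|/2 = 452.6250 mm²
Σ(r_i+r_j)·cross = 29448.7500 → first moment M = |Σ|/6 = 4908.1250
R_c = M/A = 4908.1250/452.6250 = 10.8437 mm
θ = 346° = 6.038839 rad
V = θ·R_c·A = 6.038839·10.8437·452.6250 = 29639.378 mm³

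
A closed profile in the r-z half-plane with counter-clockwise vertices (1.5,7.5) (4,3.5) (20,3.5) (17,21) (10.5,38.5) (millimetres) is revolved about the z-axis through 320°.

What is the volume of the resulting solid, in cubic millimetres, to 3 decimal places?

Volume = 22382.451 mm³

Profile (r,z), 5 vertices: (1.5,7.5) (4,3.5) (20,3.5) (17,21) (10.5,38.5)
edge 0: (1.5,7.5)→(4,3.5)  cross = 1.5·3.5 − 4·7.5 = -24.7500; (r_i+r_j)·cross = 5.5·-24.7500 = -136.1250
edge 1: (4,3.5)→(20,3.5)  cross = 4·3.5 − 20·3.5 = -56.0000; (r_i+r_j)·cross = 24·-56.0000 = -1344.0000
edge 2: (20,3.5)→(17,21)  cross = 20·21 − 17·3.5 = 360.5000; (r_i+r_j)·cross = 37·360.5000 = 13338.5000
edge 3: (17,21)→(10.5,38.5)  cross = 17·38.5 − 10.5·21 = 434.0000; (r_i+r_j)·cross = 27.5·434.0000 = 11935.0000
edge 4: (10.5,38.5)→(1.5,7.5)  cross = 10.5·7.5 − 1.5·38.5 = 21.0000; (r_i+r_j)·cross = 12·21.0000 = 252.0000
Σcross = 734.7500 → A = |Σcross|/2 = 367.3750 mm²
Σ(r_i+r_j)·cross = 24045.3750 → first moment M = |Σ|/6 = 4007.5625
R_c = M/A = 4007.5625/367.3750 = 10.9086 mm
θ = 320° = 5.585054 rad
V = θ·R_c·A = 5.585054·10.9086·367.3750 = 22382.451 mm³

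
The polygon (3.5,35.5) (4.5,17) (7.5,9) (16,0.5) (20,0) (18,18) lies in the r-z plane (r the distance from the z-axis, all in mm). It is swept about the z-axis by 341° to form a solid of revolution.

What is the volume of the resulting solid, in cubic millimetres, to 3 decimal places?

Profile (r,z), 6 vertices: (3.5,35.5) (4.5,17) (7.5,9) (16,0.5) (20,0) (18,18)
edge 0: (3.5,35.5)→(4.5,17)  cross = 3.5·17 − 4.5·35.5 = -100.2500; (r_i+r_j)·cross = 8·-100.2500 = -802.0000
edge 1: (4.5,17)→(7.5,9)  cross = 4.5·9 − 7.5·17 = -87.0000; (r_i+r_j)·cross = 12·-87.0000 = -1044.0000
edge 2: (7.5,9)→(16,0.5)  cross = 7.5·0.5 − 16·9 = -140.2500; (r_i+r_j)·cross = 23.5·-140.2500 = -3295.8750
edge 3: (16,0.5)→(20,0)  cross = 16·0 − 20·0.5 = -10.0000; (r_i+r_j)·cross = 36·-10.0000 = -360.0000
edge 4: (20,0)→(18,18)  cross = 20·18 − 18·0 = 360.0000; (r_i+r_j)·cross = 38·360.0000 = 13680.0000
edge 5: (18,18)→(3.5,35.5)  cross = 18·35.5 − 3.5·18 = 576.0000; (r_i+r_j)·cross = 21.5·576.0000 = 12384.0000
Σcross = 598.5000 → A = |Σcross|/2 = 299.2500 mm²
Σ(r_i+r_j)·cross = 20562.1250 → first moment M = |Σ|/6 = 3427.0208
R_c = M/A = 3427.0208/299.2500 = 11.4520 mm
θ = 341° = 5.951573 rad
V = θ·R_c·A = 5.951573·11.4520·299.2500 = 20396.164 mm³

Volume = 20396.164 mm³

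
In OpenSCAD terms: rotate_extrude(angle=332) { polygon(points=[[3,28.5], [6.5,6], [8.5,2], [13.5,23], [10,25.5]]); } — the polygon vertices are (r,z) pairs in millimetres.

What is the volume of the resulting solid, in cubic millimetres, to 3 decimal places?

Volume = 6705.677 mm³

Profile (r,z), 5 vertices: (3,28.5) (6.5,6) (8.5,2) (13.5,23) (10,25.5)
edge 0: (3,28.5)→(6.5,6)  cross = 3·6 − 6.5·28.5 = -167.2500; (r_i+r_j)·cross = 9.5·-167.2500 = -1588.8750
edge 1: (6.5,6)→(8.5,2)  cross = 6.5·2 − 8.5·6 = -38.0000; (r_i+r_j)·cross = 15·-38.0000 = -570.0000
edge 2: (8.5,2)→(13.5,23)  cross = 8.5·23 − 13.5·2 = 168.5000; (r_i+r_j)·cross = 22·168.5000 = 3707.0000
edge 3: (13.5,23)→(10,25.5)  cross = 13.5·25.5 − 10·23 = 114.2500; (r_i+r_j)·cross = 23.5·114.2500 = 2684.8750
edge 4: (10,25.5)→(3,28.5)  cross = 10·28.5 − 3·25.5 = 208.5000; (r_i+r_j)·cross = 13·208.5000 = 2710.5000
Σcross = 286.0000 → A = |Σcross|/2 = 143.0000 mm²
Σ(r_i+r_j)·cross = 6943.5000 → first moment M = |Σ|/6 = 1157.2500
R_c = M/A = 1157.2500/143.0000 = 8.0927 mm
θ = 332° = 5.794493 rad
V = θ·R_c·A = 5.794493·8.0927·143.0000 = 6705.677 mm³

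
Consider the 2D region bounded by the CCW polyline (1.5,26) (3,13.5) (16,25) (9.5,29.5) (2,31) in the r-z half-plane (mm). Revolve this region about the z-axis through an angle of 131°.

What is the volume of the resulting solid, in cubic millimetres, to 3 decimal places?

Volume = 2198.117 mm³

Profile (r,z), 5 vertices: (1.5,26) (3,13.5) (16,25) (9.5,29.5) (2,31)
edge 0: (1.5,26)→(3,13.5)  cross = 1.5·13.5 − 3·26 = -57.7500; (r_i+r_j)·cross = 4.5·-57.7500 = -259.8750
edge 1: (3,13.5)→(16,25)  cross = 3·25 − 16·13.5 = -141.0000; (r_i+r_j)·cross = 19·-141.0000 = -2679.0000
edge 2: (16,25)→(9.5,29.5)  cross = 16·29.5 − 9.5·25 = 234.5000; (r_i+r_j)·cross = 25.5·234.5000 = 5979.7500
edge 3: (9.5,29.5)→(2,31)  cross = 9.5·31 − 2·29.5 = 235.5000; (r_i+r_j)·cross = 11.5·235.5000 = 2708.2500
edge 4: (2,31)→(1.5,26)  cross = 2·26 − 1.5·31 = 5.5000; (r_i+r_j)·cross = 3.5·5.5000 = 19.2500
Σcross = 276.7500 → A = |Σcross|/2 = 138.3750 mm²
Σ(r_i+r_j)·cross = 5768.3750 → first moment M = |Σ|/6 = 961.3958
R_c = M/A = 961.3958/138.3750 = 6.9478 mm
θ = 131° = 2.286381 rad
V = θ·R_c·A = 2.286381·6.9478·138.3750 = 2198.117 mm³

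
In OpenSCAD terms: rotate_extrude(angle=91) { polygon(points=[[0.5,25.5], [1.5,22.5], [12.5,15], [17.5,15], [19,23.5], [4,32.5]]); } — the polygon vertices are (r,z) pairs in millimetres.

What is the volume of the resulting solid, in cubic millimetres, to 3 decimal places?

Profile (r,z), 6 vertices: (0.5,25.5) (1.5,22.5) (12.5,15) (17.5,15) (19,23.5) (4,32.5)
edge 0: (0.5,25.5)→(1.5,22.5)  cross = 0.5·22.5 − 1.5·25.5 = -27.0000; (r_i+r_j)·cross = 2·-27.0000 = -54.0000
edge 1: (1.5,22.5)→(12.5,15)  cross = 1.5·15 − 12.5·22.5 = -258.7500; (r_i+r_j)·cross = 14·-258.7500 = -3622.5000
edge 2: (12.5,15)→(17.5,15)  cross = 12.5·15 − 17.5·15 = -75.0000; (r_i+r_j)·cross = 30·-75.0000 = -2250.0000
edge 3: (17.5,15)→(19,23.5)  cross = 17.5·23.5 − 19·15 = 126.2500; (r_i+r_j)·cross = 36.5·126.2500 = 4608.1250
edge 4: (19,23.5)→(4,32.5)  cross = 19·32.5 − 4·23.5 = 523.5000; (r_i+r_j)·cross = 23·523.5000 = 12040.5000
edge 5: (4,32.5)→(0.5,25.5)  cross = 4·25.5 − 0.5·32.5 = 85.7500; (r_i+r_j)·cross = 4.5·85.7500 = 385.8750
Σcross = 374.7500 → A = |Σcross|/2 = 187.3750 mm²
Σ(r_i+r_j)·cross = 11108.0000 → first moment M = |Σ|/6 = 1851.3333
R_c = M/A = 1851.3333/187.3750 = 9.8804 mm
θ = 91° = 1.588250 rad
V = θ·R_c·A = 1.588250·9.8804·187.3750 = 2940.379 mm³

Volume = 2940.379 mm³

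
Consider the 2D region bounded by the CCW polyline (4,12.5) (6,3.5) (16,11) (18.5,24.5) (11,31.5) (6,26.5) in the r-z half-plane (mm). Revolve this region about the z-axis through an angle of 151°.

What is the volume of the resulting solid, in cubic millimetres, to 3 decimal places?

Volume = 7373.377 mm³

Profile (r,z), 6 vertices: (4,12.5) (6,3.5) (16,11) (18.5,24.5) (11,31.5) (6,26.5)
edge 0: (4,12.5)→(6,3.5)  cross = 4·3.5 − 6·12.5 = -61.0000; (r_i+r_j)·cross = 10·-61.0000 = -610.0000
edge 1: (6,3.5)→(16,11)  cross = 6·11 − 16·3.5 = 10.0000; (r_i+r_j)·cross = 22·10.0000 = 220.0000
edge 2: (16,11)→(18.5,24.5)  cross = 16·24.5 − 18.5·11 = 188.5000; (r_i+r_j)·cross = 34.5·188.5000 = 6503.2500
edge 3: (18.5,24.5)→(11,31.5)  cross = 18.5·31.5 − 11·24.5 = 313.2500; (r_i+r_j)·cross = 29.5·313.2500 = 9240.8750
edge 4: (11,31.5)→(6,26.5)  cross = 11·26.5 − 6·31.5 = 102.5000; (r_i+r_j)·cross = 17·102.5000 = 1742.5000
edge 5: (6,26.5)→(4,12.5)  cross = 6·12.5 − 4·26.5 = -31.0000; (r_i+r_j)·cross = 10·-31.0000 = -310.0000
Σcross = 522.2500 → A = |Σcross|/2 = 261.1250 mm²
Σ(r_i+r_j)·cross = 16786.6250 → first moment M = |Σ|/6 = 2797.7708
R_c = M/A = 2797.7708/261.1250 = 10.7143 mm
θ = 151° = 2.635447 rad
V = θ·R_c·A = 2.635447·10.7143·261.1250 = 7373.377 mm³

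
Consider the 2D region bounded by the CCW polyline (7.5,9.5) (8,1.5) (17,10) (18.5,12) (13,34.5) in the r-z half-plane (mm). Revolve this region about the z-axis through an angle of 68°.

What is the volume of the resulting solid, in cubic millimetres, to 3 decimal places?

Profile (r,z), 5 vertices: (7.5,9.5) (8,1.5) (17,10) (18.5,12) (13,34.5)
edge 0: (7.5,9.5)→(8,1.5)  cross = 7.5·1.5 − 8·9.5 = -64.7500; (r_i+r_j)·cross = 15.5·-64.7500 = -1003.6250
edge 1: (8,1.5)→(17,10)  cross = 8·10 − 17·1.5 = 54.5000; (r_i+r_j)·cross = 25·54.5000 = 1362.5000
edge 2: (17,10)→(18.5,12)  cross = 17·12 − 18.5·10 = 19.0000; (r_i+r_j)·cross = 35.5·19.0000 = 674.5000
edge 3: (18.5,12)→(13,34.5)  cross = 18.5·34.5 − 13·12 = 482.2500; (r_i+r_j)·cross = 31.5·482.2500 = 15190.8750
edge 4: (13,34.5)→(7.5,9.5)  cross = 13·9.5 − 7.5·34.5 = -135.2500; (r_i+r_j)·cross = 20.5·-135.2500 = -2772.6250
Σcross = 355.7500 → A = |Σcross|/2 = 177.8750 mm²
Σ(r_i+r_j)·cross = 13451.6250 → first moment M = |Σ|/6 = 2241.9375
R_c = M/A = 2241.9375/177.8750 = 12.6040 mm
θ = 68° = 1.186824 rad
V = θ·R_c·A = 1.186824·12.6040·177.8750 = 2660.785 mm³

Volume = 2660.785 mm³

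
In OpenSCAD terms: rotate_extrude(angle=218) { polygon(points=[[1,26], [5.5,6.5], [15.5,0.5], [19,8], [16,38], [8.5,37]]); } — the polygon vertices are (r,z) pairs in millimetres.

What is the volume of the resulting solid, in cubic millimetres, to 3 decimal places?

Profile (r,z), 6 vertices: (1,26) (5.5,6.5) (15.5,0.5) (19,8) (16,38) (8.5,37)
edge 0: (1,26)→(5.5,6.5)  cross = 1·6.5 − 5.5·26 = -136.5000; (r_i+r_j)·cross = 6.5·-136.5000 = -887.2500
edge 1: (5.5,6.5)→(15.5,0.5)  cross = 5.5·0.5 − 15.5·6.5 = -98.0000; (r_i+r_j)·cross = 21·-98.0000 = -2058.0000
edge 2: (15.5,0.5)→(19,8)  cross = 15.5·8 − 19·0.5 = 114.5000; (r_i+r_j)·cross = 34.5·114.5000 = 3950.2500
edge 3: (19,8)→(16,38)  cross = 19·38 − 16·8 = 594.0000; (r_i+r_j)·cross = 35·594.0000 = 20790.0000
edge 4: (16,38)→(8.5,37)  cross = 16·37 − 8.5·38 = 269.0000; (r_i+r_j)·cross = 24.5·269.0000 = 6590.5000
edge 5: (8.5,37)→(1,26)  cross = 8.5·26 − 1·37 = 184.0000; (r_i+r_j)·cross = 9.5·184.0000 = 1748.0000
Σcross = 927.0000 → A = |Σcross|/2 = 463.5000 mm²
Σ(r_i+r_j)·cross = 30133.5000 → first moment M = |Σ|/6 = 5022.2500
R_c = M/A = 5022.2500/463.5000 = 10.8355 mm
θ = 218° = 3.804818 rad
V = θ·R_c·A = 3.804818·10.8355·463.5000 = 19108.746 mm³

Volume = 19108.746 mm³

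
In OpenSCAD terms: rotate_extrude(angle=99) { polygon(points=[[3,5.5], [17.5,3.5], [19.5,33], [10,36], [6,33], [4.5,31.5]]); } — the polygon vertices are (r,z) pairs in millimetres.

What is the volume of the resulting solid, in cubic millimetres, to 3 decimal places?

Profile (r,z), 6 vertices: (3,5.5) (17.5,3.5) (19.5,33) (10,36) (6,33) (4.5,31.5)
edge 0: (3,5.5)→(17.5,3.5)  cross = 3·3.5 − 17.5·5.5 = -85.7500; (r_i+r_j)·cross = 20.5·-85.7500 = -1757.8750
edge 1: (17.5,3.5)→(19.5,33)  cross = 17.5·33 − 19.5·3.5 = 509.2500; (r_i+r_j)·cross = 37·509.2500 = 18842.2500
edge 2: (19.5,33)→(10,36)  cross = 19.5·36 − 10·33 = 372.0000; (r_i+r_j)·cross = 29.5·372.0000 = 10974.0000
edge 3: (10,36)→(6,33)  cross = 10·33 − 6·36 = 114.0000; (r_i+r_j)·cross = 16·114.0000 = 1824.0000
edge 4: (6,33)→(4.5,31.5)  cross = 6·31.5 − 4.5·33 = 40.5000; (r_i+r_j)·cross = 10.5·40.5000 = 425.2500
edge 5: (4.5,31.5)→(3,5.5)  cross = 4.5·5.5 − 3·31.5 = -69.7500; (r_i+r_j)·cross = 7.5·-69.7500 = -523.1250
Σcross = 880.2500 → A = |Σcross|/2 = 440.1250 mm²
Σ(r_i+r_j)·cross = 29784.5000 → first moment M = |Σ|/6 = 4964.0833
R_c = M/A = 4964.0833/440.1250 = 11.2788 mm
θ = 99° = 1.727876 rad
V = θ·R_c·A = 1.727876·11.2788·440.1250 = 8577.320 mm³

Volume = 8577.320 mm³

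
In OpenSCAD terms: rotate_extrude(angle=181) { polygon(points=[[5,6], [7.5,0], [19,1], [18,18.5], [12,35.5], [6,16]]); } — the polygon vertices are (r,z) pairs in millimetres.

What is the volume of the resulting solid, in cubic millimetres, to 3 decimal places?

Volume = 12438.085 mm³

Profile (r,z), 6 vertices: (5,6) (7.5,0) (19,1) (18,18.5) (12,35.5) (6,16)
edge 0: (5,6)→(7.5,0)  cross = 5·0 − 7.5·6 = -45.0000; (r_i+r_j)·cross = 12.5·-45.0000 = -562.5000
edge 1: (7.5,0)→(19,1)  cross = 7.5·1 − 19·0 = 7.5000; (r_i+r_j)·cross = 26.5·7.5000 = 198.7500
edge 2: (19,1)→(18,18.5)  cross = 19·18.5 − 18·1 = 333.5000; (r_i+r_j)·cross = 37·333.5000 = 12339.5000
edge 3: (18,18.5)→(12,35.5)  cross = 18·35.5 − 12·18.5 = 417.0000; (r_i+r_j)·cross = 30·417.0000 = 12510.0000
edge 4: (12,35.5)→(6,16)  cross = 12·16 − 6·35.5 = -21.0000; (r_i+r_j)·cross = 18·-21.0000 = -378.0000
edge 5: (6,16)→(5,6)  cross = 6·6 − 5·16 = -44.0000; (r_i+r_j)·cross = 11·-44.0000 = -484.0000
Σcross = 648.0000 → A = |Σcross|/2 = 324.0000 mm²
Σ(r_i+r_j)·cross = 23623.7500 → first moment M = |Σ|/6 = 3937.2917
R_c = M/A = 3937.2917/324.0000 = 12.1521 mm
θ = 181° = 3.159046 rad
V = θ·R_c·A = 3.159046·12.1521·324.0000 = 12438.085 mm³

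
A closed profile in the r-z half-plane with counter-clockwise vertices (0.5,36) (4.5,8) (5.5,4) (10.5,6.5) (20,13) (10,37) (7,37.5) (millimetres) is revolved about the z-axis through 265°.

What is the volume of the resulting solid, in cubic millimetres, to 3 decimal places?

Profile (r,z), 7 vertices: (0.5,36) (4.5,8) (5.5,4) (10.5,6.5) (20,13) (10,37) (7,37.5)
edge 0: (0.5,36)→(4.5,8)  cross = 0.5·8 − 4.5·36 = -158.0000; (r_i+r_j)·cross = 5·-158.0000 = -790.0000
edge 1: (4.5,8)→(5.5,4)  cross = 4.5·4 − 5.5·8 = -26.0000; (r_i+r_j)·cross = 10·-26.0000 = -260.0000
edge 2: (5.5,4)→(10.5,6.5)  cross = 5.5·6.5 − 10.5·4 = -6.2500; (r_i+r_j)·cross = 16·-6.2500 = -100.0000
edge 3: (10.5,6.5)→(20,13)  cross = 10.5·13 − 20·6.5 = 6.5000; (r_i+r_j)·cross = 30.5·6.5000 = 198.2500
edge 4: (20,13)→(10,37)  cross = 20·37 − 10·13 = 610.0000; (r_i+r_j)·cross = 30·610.0000 = 18300.0000
edge 5: (10,37)→(7,37.5)  cross = 10·37.5 − 7·37 = 116.0000; (r_i+r_j)·cross = 17·116.0000 = 1972.0000
edge 6: (7,37.5)→(0.5,36)  cross = 7·36 − 0.5·37.5 = 233.2500; (r_i+r_j)·cross = 7.5·233.2500 = 1749.3750
Σcross = 775.5000 → A = |Σcross|/2 = 387.7500 mm²
Σ(r_i+r_j)·cross = 21069.6250 → first moment M = |Σ|/6 = 3511.6042
R_c = M/A = 3511.6042/387.7500 = 9.0564 mm
θ = 265° = 4.625123 rad
V = θ·R_c·A = 4.625123·9.0564·387.7500 = 16241.600 mm³

Volume = 16241.600 mm³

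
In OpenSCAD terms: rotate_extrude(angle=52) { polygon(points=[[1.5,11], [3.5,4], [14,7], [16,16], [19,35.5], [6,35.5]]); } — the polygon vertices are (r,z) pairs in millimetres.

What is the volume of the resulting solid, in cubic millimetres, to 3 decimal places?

Profile (r,z), 6 vertices: (1.5,11) (3.5,4) (14,7) (16,16) (19,35.5) (6,35.5)
edge 0: (1.5,11)→(3.5,4)  cross = 1.5·4 − 3.5·11 = -32.5000; (r_i+r_j)·cross = 5·-32.5000 = -162.5000
edge 1: (3.5,4)→(14,7)  cross = 3.5·7 − 14·4 = -31.5000; (r_i+r_j)·cross = 17.5·-31.5000 = -551.2500
edge 2: (14,7)→(16,16)  cross = 14·16 − 16·7 = 112.0000; (r_i+r_j)·cross = 30·112.0000 = 3360.0000
edge 3: (16,16)→(19,35.5)  cross = 16·35.5 − 19·16 = 264.0000; (r_i+r_j)·cross = 35·264.0000 = 9240.0000
edge 4: (19,35.5)→(6,35.5)  cross = 19·35.5 − 6·35.5 = 461.5000; (r_i+r_j)·cross = 25·461.5000 = 11537.5000
edge 5: (6,35.5)→(1.5,11)  cross = 6·11 − 1.5·35.5 = 12.7500; (r_i+r_j)·cross = 7.5·12.7500 = 95.6250
Σcross = 786.2500 → A = |Σcross|/2 = 393.1250 mm²
Σ(r_i+r_j)·cross = 23519.3750 → first moment M = |Σ|/6 = 3919.8958
R_c = M/A = 3919.8958/393.1250 = 9.9711 mm
θ = 52° = 0.907571 rad
V = θ·R_c·A = 0.907571·9.9711·393.1250 = 3557.585 mm³

Volume = 3557.585 mm³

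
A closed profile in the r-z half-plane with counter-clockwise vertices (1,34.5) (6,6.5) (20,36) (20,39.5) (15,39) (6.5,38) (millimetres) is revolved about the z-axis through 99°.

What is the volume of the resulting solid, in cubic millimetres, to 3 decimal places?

Volume = 5297.848 mm³

Profile (r,z), 6 vertices: (1,34.5) (6,6.5) (20,36) (20,39.5) (15,39) (6.5,38)
edge 0: (1,34.5)→(6,6.5)  cross = 1·6.5 − 6·34.5 = -200.5000; (r_i+r_j)·cross = 7·-200.5000 = -1403.5000
edge 1: (6,6.5)→(20,36)  cross = 6·36 − 20·6.5 = 86.0000; (r_i+r_j)·cross = 26·86.0000 = 2236.0000
edge 2: (20,36)→(20,39.5)  cross = 20·39.5 − 20·36 = 70.0000; (r_i+r_j)·cross = 40·70.0000 = 2800.0000
edge 3: (20,39.5)→(15,39)  cross = 20·39 − 15·39.5 = 187.5000; (r_i+r_j)·cross = 35·187.5000 = 6562.5000
edge 4: (15,39)→(6.5,38)  cross = 15·38 − 6.5·39 = 316.5000; (r_i+r_j)·cross = 21.5·316.5000 = 6804.7500
edge 5: (6.5,38)→(1,34.5)  cross = 6.5·34.5 − 1·38 = 186.2500; (r_i+r_j)·cross = 7.5·186.2500 = 1396.8750
Σcross = 645.7500 → A = |Σcross|/2 = 322.8750 mm²
Σ(r_i+r_j)·cross = 18396.6250 → first moment M = |Σ|/6 = 3066.1042
R_c = M/A = 3066.1042/322.8750 = 9.4963 mm
θ = 99° = 1.727876 rad
V = θ·R_c·A = 1.727876·9.4963·322.8750 = 5297.848 mm³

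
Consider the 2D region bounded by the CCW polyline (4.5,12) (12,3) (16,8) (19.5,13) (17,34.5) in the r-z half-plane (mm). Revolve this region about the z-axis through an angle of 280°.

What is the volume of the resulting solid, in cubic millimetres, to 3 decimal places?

Volume = 15128.078 mm³

Profile (r,z), 5 vertices: (4.5,12) (12,3) (16,8) (19.5,13) (17,34.5)
edge 0: (4.5,12)→(12,3)  cross = 4.5·3 − 12·12 = -130.5000; (r_i+r_j)·cross = 16.5·-130.5000 = -2153.2500
edge 1: (12,3)→(16,8)  cross = 12·8 − 16·3 = 48.0000; (r_i+r_j)·cross = 28·48.0000 = 1344.0000
edge 2: (16,8)→(19.5,13)  cross = 16·13 − 19.5·8 = 52.0000; (r_i+r_j)·cross = 35.5·52.0000 = 1846.0000
edge 3: (19.5,13)→(17,34.5)  cross = 19.5·34.5 − 17·13 = 451.7500; (r_i+r_j)·cross = 36.5·451.7500 = 16488.8750
edge 4: (17,34.5)→(4.5,12)  cross = 17·12 − 4.5·34.5 = 48.7500; (r_i+r_j)·cross = 21.5·48.7500 = 1048.1250
Σcross = 470.0000 → A = |Σcross|/2 = 235.0000 mm²
Σ(r_i+r_j)·cross = 18573.7500 → first moment M = |Σ|/6 = 3095.6250
R_c = M/A = 3095.6250/235.0000 = 13.1729 mm
θ = 280° = 4.886922 rad
V = θ·R_c·A = 4.886922·13.1729·235.0000 = 15128.078 mm³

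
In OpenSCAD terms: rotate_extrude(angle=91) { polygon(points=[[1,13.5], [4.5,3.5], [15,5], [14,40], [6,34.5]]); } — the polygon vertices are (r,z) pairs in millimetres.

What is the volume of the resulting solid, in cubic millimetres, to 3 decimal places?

Profile (r,z), 5 vertices: (1,13.5) (4.5,3.5) (15,5) (14,40) (6,34.5)
edge 0: (1,13.5)→(4.5,3.5)  cross = 1·3.5 − 4.5·13.5 = -57.2500; (r_i+r_j)·cross = 5.5·-57.2500 = -314.8750
edge 1: (4.5,3.5)→(15,5)  cross = 4.5·5 − 15·3.5 = -30.0000; (r_i+r_j)·cross = 19.5·-30.0000 = -585.0000
edge 2: (15,5)→(14,40)  cross = 15·40 − 14·5 = 530.0000; (r_i+r_j)·cross = 29·530.0000 = 15370.0000
edge 3: (14,40)→(6,34.5)  cross = 14·34.5 − 6·40 = 243.0000; (r_i+r_j)·cross = 20·243.0000 = 4860.0000
edge 4: (6,34.5)→(1,13.5)  cross = 6·13.5 − 1·34.5 = 46.5000; (r_i+r_j)·cross = 7·46.5000 = 325.5000
Σcross = 732.2500 → A = |Σcross|/2 = 366.1250 mm²
Σ(r_i+r_j)·cross = 19655.6250 → first moment M = |Σ|/6 = 3275.9375
R_c = M/A = 3275.9375/366.1250 = 8.9476 mm
θ = 91° = 1.588250 rad
V = θ·R_c·A = 1.588250·8.9476·366.1250 = 5203.006 mm³

Volume = 5203.006 mm³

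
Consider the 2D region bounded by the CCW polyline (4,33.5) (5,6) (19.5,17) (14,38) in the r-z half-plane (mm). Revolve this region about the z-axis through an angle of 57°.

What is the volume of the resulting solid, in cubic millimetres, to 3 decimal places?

Profile (r,z), 4 vertices: (4,33.5) (5,6) (19.5,17) (14,38)
edge 0: (4,33.5)→(5,6)  cross = 4·6 − 5·33.5 = -143.5000; (r_i+r_j)·cross = 9·-143.5000 = -1291.5000
edge 1: (5,6)→(19.5,17)  cross = 5·17 − 19.5·6 = -32.0000; (r_i+r_j)·cross = 24.5·-32.0000 = -784.0000
edge 2: (19.5,17)→(14,38)  cross = 19.5·38 − 14·17 = 503.0000; (r_i+r_j)·cross = 33.5·503.0000 = 16850.5000
edge 3: (14,38)→(4,33.5)  cross = 14·33.5 − 4·38 = 317.0000; (r_i+r_j)·cross = 18·317.0000 = 5706.0000
Σcross = 644.5000 → A = |Σcross|/2 = 322.2500 mm²
Σ(r_i+r_j)·cross = 20481.0000 → first moment M = |Σ|/6 = 3413.5000
R_c = M/A = 3413.5000/322.2500 = 10.5927 mm
θ = 57° = 0.994838 rad
V = θ·R_c·A = 0.994838·10.5927·322.2500 = 3395.878 mm³

Volume = 3395.878 mm³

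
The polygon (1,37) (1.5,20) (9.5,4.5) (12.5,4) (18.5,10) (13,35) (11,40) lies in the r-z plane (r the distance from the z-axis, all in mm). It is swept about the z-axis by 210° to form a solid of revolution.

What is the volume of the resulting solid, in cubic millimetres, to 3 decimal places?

Profile (r,z), 7 vertices: (1,37) (1.5,20) (9.5,4.5) (12.5,4) (18.5,10) (13,35) (11,40)
edge 0: (1,37)→(1.5,20)  cross = 1·20 − 1.5·37 = -35.5000; (r_i+r_j)·cross = 2.5·-35.5000 = -88.7500
edge 1: (1.5,20)→(9.5,4.5)  cross = 1.5·4.5 − 9.5·20 = -183.2500; (r_i+r_j)·cross = 11·-183.2500 = -2015.7500
edge 2: (9.5,4.5)→(12.5,4)  cross = 9.5·4 − 12.5·4.5 = -18.2500; (r_i+r_j)·cross = 22·-18.2500 = -401.5000
edge 3: (12.5,4)→(18.5,10)  cross = 12.5·10 − 18.5·4 = 51.0000; (r_i+r_j)·cross = 31·51.0000 = 1581.0000
edge 4: (18.5,10)→(13,35)  cross = 18.5·35 − 13·10 = 517.5000; (r_i+r_j)·cross = 31.5·517.5000 = 16301.2500
edge 5: (13,35)→(11,40)  cross = 13·40 − 11·35 = 135.0000; (r_i+r_j)·cross = 24·135.0000 = 3240.0000
edge 6: (11,40)→(1,37)  cross = 11·37 − 1·40 = 367.0000; (r_i+r_j)·cross = 12·367.0000 = 4404.0000
Σcross = 833.5000 → A = |Σcross|/2 = 416.7500 mm²
Σ(r_i+r_j)·cross = 23020.2500 → first moment M = |Σ|/6 = 3836.7083
R_c = M/A = 3836.7083/416.7500 = 9.2063 mm
θ = 210° = 3.665191 rad
V = θ·R_c·A = 3.665191·9.2063·416.7500 = 14062.270 mm³

Volume = 14062.270 mm³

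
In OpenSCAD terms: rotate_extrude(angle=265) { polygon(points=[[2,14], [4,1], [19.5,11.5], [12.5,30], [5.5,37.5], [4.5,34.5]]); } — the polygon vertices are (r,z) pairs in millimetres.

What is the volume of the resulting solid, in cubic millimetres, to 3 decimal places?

Volume = 15461.206 mm³

Profile (r,z), 6 vertices: (2,14) (4,1) (19.5,11.5) (12.5,30) (5.5,37.5) (4.5,34.5)
edge 0: (2,14)→(4,1)  cross = 2·1 − 4·14 = -54.0000; (r_i+r_j)·cross = 6·-54.0000 = -324.0000
edge 1: (4,1)→(19.5,11.5)  cross = 4·11.5 − 19.5·1 = 26.5000; (r_i+r_j)·cross = 23.5·26.5000 = 622.7500
edge 2: (19.5,11.5)→(12.5,30)  cross = 19.5·30 − 12.5·11.5 = 441.2500; (r_i+r_j)·cross = 32·441.2500 = 14120.0000
edge 3: (12.5,30)→(5.5,37.5)  cross = 12.5·37.5 − 5.5·30 = 303.7500; (r_i+r_j)·cross = 18·303.7500 = 5467.5000
edge 4: (5.5,37.5)→(4.5,34.5)  cross = 5.5·34.5 − 4.5·37.5 = 21.0000; (r_i+r_j)·cross = 10·21.0000 = 210.0000
edge 5: (4.5,34.5)→(2,14)  cross = 4.5·14 − 2·34.5 = -6.0000; (r_i+r_j)·cross = 6.5·-6.0000 = -39.0000
Σcross = 732.5000 → A = |Σcross|/2 = 366.2500 mm²
Σ(r_i+r_j)·cross = 20057.2500 → first moment M = |Σ|/6 = 3342.8750
R_c = M/A = 3342.8750/366.2500 = 9.1273 mm
θ = 265° = 4.625123 rad
V = θ·R_c·A = 4.625123·9.1273·366.2500 = 15461.206 mm³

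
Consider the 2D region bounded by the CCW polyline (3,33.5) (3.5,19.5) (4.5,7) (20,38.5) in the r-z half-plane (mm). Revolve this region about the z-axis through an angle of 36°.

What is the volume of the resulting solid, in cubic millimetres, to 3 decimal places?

Volume = 1327.873 mm³

Profile (r,z), 4 vertices: (3,33.5) (3.5,19.5) (4.5,7) (20,38.5)
edge 0: (3,33.5)→(3.5,19.5)  cross = 3·19.5 − 3.5·33.5 = -58.7500; (r_i+r_j)·cross = 6.5·-58.7500 = -381.8750
edge 1: (3.5,19.5)→(4.5,7)  cross = 3.5·7 − 4.5·19.5 = -63.2500; (r_i+r_j)·cross = 8·-63.2500 = -506.0000
edge 2: (4.5,7)→(20,38.5)  cross = 4.5·38.5 − 20·7 = 33.2500; (r_i+r_j)·cross = 24.5·33.2500 = 814.6250
edge 3: (20,38.5)→(3,33.5)  cross = 20·33.5 − 3·38.5 = 554.5000; (r_i+r_j)·cross = 23·554.5000 = 12753.5000
Σcross = 465.7500 → A = |Σcross|/2 = 232.8750 mm²
Σ(r_i+r_j)·cross = 12680.2500 → first moment M = |Σ|/6 = 2113.3750
R_c = M/A = 2113.3750/232.8750 = 9.0751 mm
θ = 36° = 0.628319 rad
V = θ·R_c·A = 0.628319·9.0751·232.8750 = 1327.873 mm³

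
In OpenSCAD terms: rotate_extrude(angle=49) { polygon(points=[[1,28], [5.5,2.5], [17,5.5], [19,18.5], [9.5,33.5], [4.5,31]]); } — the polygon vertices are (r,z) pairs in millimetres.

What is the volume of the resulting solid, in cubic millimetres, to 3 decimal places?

Profile (r,z), 6 vertices: (1,28) (5.5,2.5) (17,5.5) (19,18.5) (9.5,33.5) (4.5,31)
edge 0: (1,28)→(5.5,2.5)  cross = 1·2.5 − 5.5·28 = -151.5000; (r_i+r_j)·cross = 6.5·-151.5000 = -984.7500
edge 1: (5.5,2.5)→(17,5.5)  cross = 5.5·5.5 − 17·2.5 = -12.2500; (r_i+r_j)·cross = 22.5·-12.2500 = -275.6250
edge 2: (17,5.5)→(19,18.5)  cross = 17·18.5 − 19·5.5 = 210.0000; (r_i+r_j)·cross = 36·210.0000 = 7560.0000
edge 3: (19,18.5)→(9.5,33.5)  cross = 19·33.5 − 9.5·18.5 = 460.7500; (r_i+r_j)·cross = 28.5·460.7500 = 13131.3750
edge 4: (9.5,33.5)→(4.5,31)  cross = 9.5·31 − 4.5·33.5 = 143.7500; (r_i+r_j)·cross = 14·143.7500 = 2012.5000
edge 5: (4.5,31)→(1,28)  cross = 4.5·28 − 1·31 = 95.0000; (r_i+r_j)·cross = 5.5·95.0000 = 522.5000
Σcross = 745.7500 → A = |Σcross|/2 = 372.8750 mm²
Σ(r_i+r_j)·cross = 21966.0000 → first moment M = |Σ|/6 = 3661.0000
R_c = M/A = 3661.0000/372.8750 = 9.8183 mm
θ = 49° = 0.855211 rad
V = θ·R_c·A = 0.855211·9.8183·372.8750 = 3130.929 mm³

Volume = 3130.929 mm³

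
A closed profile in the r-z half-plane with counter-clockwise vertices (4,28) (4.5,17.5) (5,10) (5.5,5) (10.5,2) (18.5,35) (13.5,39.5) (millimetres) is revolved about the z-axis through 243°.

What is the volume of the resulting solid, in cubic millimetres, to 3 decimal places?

Profile (r,z), 7 vertices: (4,28) (4.5,17.5) (5,10) (5.5,5) (10.5,2) (18.5,35) (13.5,39.5)
edge 0: (4,28)→(4.5,17.5)  cross = 4·17.5 − 4.5·28 = -56.0000; (r_i+r_j)·cross = 8.5·-56.0000 = -476.0000
edge 1: (4.5,17.5)→(5,10)  cross = 4.5·10 − 5·17.5 = -42.5000; (r_i+r_j)·cross = 9.5·-42.5000 = -403.7500
edge 2: (5,10)→(5.5,5)  cross = 5·5 − 5.5·10 = -30.0000; (r_i+r_j)·cross = 10.5·-30.0000 = -315.0000
edge 3: (5.5,5)→(10.5,2)  cross = 5.5·2 − 10.5·5 = -41.5000; (r_i+r_j)·cross = 16·-41.5000 = -664.0000
edge 4: (10.5,2)→(18.5,35)  cross = 10.5·35 − 18.5·2 = 330.5000; (r_i+r_j)·cross = 29·330.5000 = 9584.5000
edge 5: (18.5,35)→(13.5,39.5)  cross = 18.5·39.5 − 13.5·35 = 258.2500; (r_i+r_j)·cross = 32·258.2500 = 8264.0000
edge 6: (13.5,39.5)→(4,28)  cross = 13.5·28 − 4·39.5 = 220.0000; (r_i+r_j)·cross = 17.5·220.0000 = 3850.0000
Σcross = 638.7500 → A = |Σcross|/2 = 319.3750 mm²
Σ(r_i+r_j)·cross = 19839.7500 → first moment M = |Σ|/6 = 3306.6250
R_c = M/A = 3306.6250/319.3750 = 10.3534 mm
θ = 243° = 4.241150 rad
V = θ·R_c·A = 4.241150·10.3534·319.3750 = 14023.893 mm³

Volume = 14023.893 mm³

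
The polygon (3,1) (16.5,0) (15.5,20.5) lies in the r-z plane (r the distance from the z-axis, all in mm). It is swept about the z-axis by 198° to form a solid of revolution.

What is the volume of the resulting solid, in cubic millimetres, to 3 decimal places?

Profile (r,z), 3 vertices: (3,1) (16.5,0) (15.5,20.5)
edge 0: (3,1)→(16.5,0)  cross = 3·0 − 16.5·1 = -16.5000; (r_i+r_j)·cross = 19.5·-16.5000 = -321.7500
edge 1: (16.5,0)→(15.5,20.5)  cross = 16.5·20.5 − 15.5·0 = 338.2500; (r_i+r_j)·cross = 32·338.2500 = 10824.0000
edge 2: (15.5,20.5)→(3,1)  cross = 15.5·1 − 3·20.5 = -46.0000; (r_i+r_j)·cross = 18.5·-46.0000 = -851.0000
Σcross = 275.7500 → A = |Σcross|/2 = 137.8750 mm²
Σ(r_i+r_j)·cross = 9651.2500 → first moment M = |Σ|/6 = 1608.5417
R_c = M/A = 1608.5417/137.8750 = 11.6667 mm
θ = 198° = 3.455752 rad
V = θ·R_c·A = 3.455752·11.6667·137.8750 = 5558.721 mm³

Volume = 5558.721 mm³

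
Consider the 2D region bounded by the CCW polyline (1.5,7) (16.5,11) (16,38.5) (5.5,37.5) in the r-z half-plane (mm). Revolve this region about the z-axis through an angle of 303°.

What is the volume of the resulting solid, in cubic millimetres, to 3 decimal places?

Profile (r,z), 4 vertices: (1.5,7) (16.5,11) (16,38.5) (5.5,37.5)
edge 0: (1.5,7)→(16.5,11)  cross = 1.5·11 − 16.5·7 = -99.0000; (r_i+r_j)·cross = 18·-99.0000 = -1782.0000
edge 1: (16.5,11)→(16,38.5)  cross = 16.5·38.5 − 16·11 = 459.2500; (r_i+r_j)·cross = 32.5·459.2500 = 14925.6250
edge 2: (16,38.5)→(5.5,37.5)  cross = 16·37.5 − 5.5·38.5 = 388.2500; (r_i+r_j)·cross = 21.5·388.2500 = 8347.3750
edge 3: (5.5,37.5)→(1.5,7)  cross = 5.5·7 − 1.5·37.5 = -17.7500; (r_i+r_j)·cross = 7·-17.7500 = -124.2500
Σcross = 730.7500 → A = |Σcross|/2 = 365.3750 mm²
Σ(r_i+r_j)·cross = 21366.7500 → first moment M = |Σ|/6 = 3561.1250
R_c = M/A = 3561.1250/365.3750 = 9.7465 mm
θ = 303° = 5.288348 rad
V = θ·R_c·A = 5.288348·9.7465·365.3750 = 18832.467 mm³

Volume = 18832.467 mm³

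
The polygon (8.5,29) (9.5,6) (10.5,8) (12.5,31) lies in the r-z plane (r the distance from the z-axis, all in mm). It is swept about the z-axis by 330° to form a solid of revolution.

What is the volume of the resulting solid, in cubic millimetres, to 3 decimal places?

Volume = 3344.880 mm³

Profile (r,z), 4 vertices: (8.5,29) (9.5,6) (10.5,8) (12.5,31)
edge 0: (8.5,29)→(9.5,6)  cross = 8.5·6 − 9.5·29 = -224.5000; (r_i+r_j)·cross = 18·-224.5000 = -4041.0000
edge 1: (9.5,6)→(10.5,8)  cross = 9.5·8 − 10.5·6 = 13.0000; (r_i+r_j)·cross = 20·13.0000 = 260.0000
edge 2: (10.5,8)→(12.5,31)  cross = 10.5·31 − 12.5·8 = 225.5000; (r_i+r_j)·cross = 23·225.5000 = 5186.5000
edge 3: (12.5,31)→(8.5,29)  cross = 12.5·29 − 8.5·31 = 99.0000; (r_i+r_j)·cross = 21·99.0000 = 2079.0000
Σcross = 113.0000 → A = |Σcross|/2 = 56.5000 mm²
Σ(r_i+r_j)·cross = 3484.5000 → first moment M = |Σ|/6 = 580.7500
R_c = M/A = 580.7500/56.5000 = 10.2788 mm
θ = 330° = 5.759587 rad
V = θ·R_c·A = 5.759587·10.2788·56.5000 = 3344.880 mm³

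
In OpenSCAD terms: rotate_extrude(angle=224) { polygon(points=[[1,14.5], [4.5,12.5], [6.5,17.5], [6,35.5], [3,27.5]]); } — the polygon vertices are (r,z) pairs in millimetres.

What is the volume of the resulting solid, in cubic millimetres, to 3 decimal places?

Volume = 1202.020 mm³

Profile (r,z), 5 vertices: (1,14.5) (4.5,12.5) (6.5,17.5) (6,35.5) (3,27.5)
edge 0: (1,14.5)→(4.5,12.5)  cross = 1·12.5 − 4.5·14.5 = -52.7500; (r_i+r_j)·cross = 5.5·-52.7500 = -290.1250
edge 1: (4.5,12.5)→(6.5,17.5)  cross = 4.5·17.5 − 6.5·12.5 = -2.5000; (r_i+r_j)·cross = 11·-2.5000 = -27.5000
edge 2: (6.5,17.5)→(6,35.5)  cross = 6.5·35.5 − 6·17.5 = 125.7500; (r_i+r_j)·cross = 12.5·125.7500 = 1571.8750
edge 3: (6,35.5)→(3,27.5)  cross = 6·27.5 − 3·35.5 = 58.5000; (r_i+r_j)·cross = 9·58.5000 = 526.5000
edge 4: (3,27.5)→(1,14.5)  cross = 3·14.5 − 1·27.5 = 16.0000; (r_i+r_j)·cross = 4·16.0000 = 64.0000
Σcross = 145.0000 → A = |Σcross|/2 = 72.5000 mm²
Σ(r_i+r_j)·cross = 1844.7500 → first moment M = |Σ|/6 = 307.4583
R_c = M/A = 307.4583/72.5000 = 4.2408 mm
θ = 224° = 3.909538 rad
V = θ·R_c·A = 3.909538·4.2408·72.5000 = 1202.020 mm³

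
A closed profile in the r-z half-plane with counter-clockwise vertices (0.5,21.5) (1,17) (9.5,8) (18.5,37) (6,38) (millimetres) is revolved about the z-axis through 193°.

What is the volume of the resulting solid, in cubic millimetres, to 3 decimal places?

Volume = 9300.529 mm³

Profile (r,z), 5 vertices: (0.5,21.5) (1,17) (9.5,8) (18.5,37) (6,38)
edge 0: (0.5,21.5)→(1,17)  cross = 0.5·17 − 1·21.5 = -13.0000; (r_i+r_j)·cross = 1.5·-13.0000 = -19.5000
edge 1: (1,17)→(9.5,8)  cross = 1·8 − 9.5·17 = -153.5000; (r_i+r_j)·cross = 10.5·-153.5000 = -1611.7500
edge 2: (9.5,8)→(18.5,37)  cross = 9.5·37 − 18.5·8 = 203.5000; (r_i+r_j)·cross = 28·203.5000 = 5698.0000
edge 3: (18.5,37)→(6,38)  cross = 18.5·38 − 6·37 = 481.0000; (r_i+r_j)·cross = 24.5·481.0000 = 11784.5000
edge 4: (6,38)→(0.5,21.5)  cross = 6·21.5 − 0.5·38 = 110.0000; (r_i+r_j)·cross = 6.5·110.0000 = 715.0000
Σcross = 628.0000 → A = |Σcross|/2 = 314.0000 mm²
Σ(r_i+r_j)·cross = 16566.2500 → first moment M = |Σ|/6 = 2761.0417
R_c = M/A = 2761.0417/314.0000 = 8.7931 mm
θ = 193° = 3.368485 rad
V = θ·R_c·A = 3.368485·8.7931·314.0000 = 9300.529 mm³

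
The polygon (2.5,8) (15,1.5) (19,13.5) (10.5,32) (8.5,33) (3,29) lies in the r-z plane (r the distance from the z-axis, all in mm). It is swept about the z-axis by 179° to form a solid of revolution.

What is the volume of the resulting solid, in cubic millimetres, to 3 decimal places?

Profile (r,z), 6 vertices: (2.5,8) (15,1.5) (19,13.5) (10.5,32) (8.5,33) (3,29)
edge 0: (2.5,8)→(15,1.5)  cross = 2.5·1.5 − 15·8 = -116.2500; (r_i+r_j)·cross = 17.5·-116.2500 = -2034.3750
edge 1: (15,1.5)→(19,13.5)  cross = 15·13.5 − 19·1.5 = 174.0000; (r_i+r_j)·cross = 34·174.0000 = 5916.0000
edge 2: (19,13.5)→(10.5,32)  cross = 19·32 − 10.5·13.5 = 466.2500; (r_i+r_j)·cross = 29.5·466.2500 = 13754.3750
edge 3: (10.5,32)→(8.5,33)  cross = 10.5·33 − 8.5·32 = 74.5000; (r_i+r_j)·cross = 19·74.5000 = 1415.5000
edge 4: (8.5,33)→(3,29)  cross = 8.5·29 − 3·33 = 147.5000; (r_i+r_j)·cross = 11.5·147.5000 = 1696.2500
edge 5: (3,29)→(2.5,8)  cross = 3·8 − 2.5·29 = -48.5000; (r_i+r_j)·cross = 5.5·-48.5000 = -266.7500
Σcross = 697.5000 → A = |Σcross|/2 = 348.7500 mm²
Σ(r_i+r_j)·cross = 20481.0000 → first moment M = |Σ|/6 = 3413.5000
R_c = M/A = 3413.5000/348.7500 = 9.7878 mm
θ = 179° = 3.124139 rad
V = θ·R_c·A = 3.124139·9.7878·348.7500 = 10664.250 mm³

Volume = 10664.250 mm³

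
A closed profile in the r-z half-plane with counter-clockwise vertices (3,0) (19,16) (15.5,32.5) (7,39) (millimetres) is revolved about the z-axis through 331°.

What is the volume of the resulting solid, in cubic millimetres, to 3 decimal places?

Volume = 20331.570 mm³

Profile (r,z), 4 vertices: (3,0) (19,16) (15.5,32.5) (7,39)
edge 0: (3,0)→(19,16)  cross = 3·16 − 19·0 = 48.0000; (r_i+r_j)·cross = 22·48.0000 = 1056.0000
edge 1: (19,16)→(15.5,32.5)  cross = 19·32.5 − 15.5·16 = 369.5000; (r_i+r_j)·cross = 34.5·369.5000 = 12747.7500
edge 2: (15.5,32.5)→(7,39)  cross = 15.5·39 − 7·32.5 = 377.0000; (r_i+r_j)·cross = 22.5·377.0000 = 8482.5000
edge 3: (7,39)→(3,0)  cross = 7·0 − 3·39 = -117.0000; (r_i+r_j)·cross = 10·-117.0000 = -1170.0000
Σcross = 677.5000 → A = |Σcross|/2 = 338.7500 mm²
Σ(r_i+r_j)·cross = 21116.2500 → first moment M = |Σ|/6 = 3519.3750
R_c = M/A = 3519.3750/338.7500 = 10.3893 mm
θ = 331° = 5.777040 rad
V = θ·R_c·A = 5.777040·10.3893·338.7500 = 20331.570 mm³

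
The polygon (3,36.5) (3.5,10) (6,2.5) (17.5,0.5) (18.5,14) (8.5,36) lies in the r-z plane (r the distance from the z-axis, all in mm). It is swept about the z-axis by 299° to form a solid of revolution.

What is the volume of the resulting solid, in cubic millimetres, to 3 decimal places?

Volume = 20440.999 mm³

Profile (r,z), 6 vertices: (3,36.5) (3.5,10) (6,2.5) (17.5,0.5) (18.5,14) (8.5,36)
edge 0: (3,36.5)→(3.5,10)  cross = 3·10 − 3.5·36.5 = -97.7500; (r_i+r_j)·cross = 6.5·-97.7500 = -635.3750
edge 1: (3.5,10)→(6,2.5)  cross = 3.5·2.5 − 6·10 = -51.2500; (r_i+r_j)·cross = 9.5·-51.2500 = -486.8750
edge 2: (6,2.5)→(17.5,0.5)  cross = 6·0.5 − 17.5·2.5 = -40.7500; (r_i+r_j)·cross = 23.5·-40.7500 = -957.6250
edge 3: (17.5,0.5)→(18.5,14)  cross = 17.5·14 − 18.5·0.5 = 235.7500; (r_i+r_j)·cross = 36·235.7500 = 8487.0000
edge 4: (18.5,14)→(8.5,36)  cross = 18.5·36 − 8.5·14 = 547.0000; (r_i+r_j)·cross = 27·547.0000 = 14769.0000
edge 5: (8.5,36)→(3,36.5)  cross = 8.5·36.5 − 3·36 = 202.2500; (r_i+r_j)·cross = 11.5·202.2500 = 2325.8750
Σcross = 795.2500 → A = |Σcross|/2 = 397.6250 mm²
Σ(r_i+r_j)·cross = 23502.0000 → first moment M = |Σ|/6 = 3917.0000
R_c = M/A = 3917.0000/397.6250 = 9.8510 mm
θ = 299° = 5.218534 rad
V = θ·R_c·A = 5.218534·9.8510·397.6250 = 20440.999 mm³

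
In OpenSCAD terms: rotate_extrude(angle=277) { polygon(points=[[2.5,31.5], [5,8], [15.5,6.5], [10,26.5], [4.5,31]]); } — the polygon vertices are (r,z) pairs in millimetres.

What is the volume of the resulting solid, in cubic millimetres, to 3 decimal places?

Volume = 7352.765 mm³

Profile (r,z), 5 vertices: (2.5,31.5) (5,8) (15.5,6.5) (10,26.5) (4.5,31)
edge 0: (2.5,31.5)→(5,8)  cross = 2.5·8 − 5·31.5 = -137.5000; (r_i+r_j)·cross = 7.5·-137.5000 = -1031.2500
edge 1: (5,8)→(15.5,6.5)  cross = 5·6.5 − 15.5·8 = -91.5000; (r_i+r_j)·cross = 20.5·-91.5000 = -1875.7500
edge 2: (15.5,6.5)→(10,26.5)  cross = 15.5·26.5 − 10·6.5 = 345.7500; (r_i+r_j)·cross = 25.5·345.7500 = 8816.6250
edge 3: (10,26.5)→(4.5,31)  cross = 10·31 − 4.5·26.5 = 190.7500; (r_i+r_j)·cross = 14.5·190.7500 = 2765.8750
edge 4: (4.5,31)→(2.5,31.5)  cross = 4.5·31.5 − 2.5·31 = 64.2500; (r_i+r_j)·cross = 7·64.2500 = 449.7500
Σcross = 371.7500 → A = |Σcross|/2 = 185.8750 mm²
Σ(r_i+r_j)·cross = 9125.2500 → first moment M = |Σ|/6 = 1520.8750
R_c = M/A = 1520.8750/185.8750 = 8.1822 mm
θ = 277° = 4.834562 rad
V = θ·R_c·A = 4.834562·8.1822·185.8750 = 7352.765 mm³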